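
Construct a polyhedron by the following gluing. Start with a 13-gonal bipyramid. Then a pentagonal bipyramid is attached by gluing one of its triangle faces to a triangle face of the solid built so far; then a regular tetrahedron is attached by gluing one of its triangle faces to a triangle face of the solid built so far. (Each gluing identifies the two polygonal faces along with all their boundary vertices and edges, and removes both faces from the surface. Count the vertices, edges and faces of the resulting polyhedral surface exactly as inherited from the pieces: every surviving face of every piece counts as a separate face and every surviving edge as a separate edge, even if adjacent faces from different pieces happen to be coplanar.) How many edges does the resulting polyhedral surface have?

54

A 13-gonal bipyramid: V=15, E=39, F=26.
Attach a pentagonal bipyramid (V=7, E=15, F=10) along a 3-gon: merge 3 vertices and 3 edges, delete both glued faces → V=19, E=51, F=34.
Attach a regular tetrahedron (V=4, E=6, F=4) along a 3-gon: merge 3 vertices and 3 edges, delete both glued faces → V=20, E=54, F=36.
Check: V − E + F = 20 − 54 + 36 = 2.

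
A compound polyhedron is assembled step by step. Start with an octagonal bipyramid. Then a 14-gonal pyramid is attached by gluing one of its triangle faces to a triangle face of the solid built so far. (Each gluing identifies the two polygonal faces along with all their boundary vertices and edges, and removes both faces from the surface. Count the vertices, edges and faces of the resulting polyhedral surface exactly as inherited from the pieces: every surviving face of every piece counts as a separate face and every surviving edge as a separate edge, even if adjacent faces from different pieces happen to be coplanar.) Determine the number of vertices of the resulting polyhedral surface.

22

An octagonal bipyramid: V=10, E=24, F=16.
Attach a 14-gonal pyramid (V=15, E=28, F=15) along a 3-gon: merge 3 vertices and 3 edges, delete both glued faces → V=22, E=49, F=29.
Check: V − E + F = 22 − 49 + 29 = 2.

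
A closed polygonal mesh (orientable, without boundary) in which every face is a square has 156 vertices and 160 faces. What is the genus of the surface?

3

Every face is a square, so 2E = 4·160 = 640, giving E = 320.
χ = V − E + F = 156 − 320 + 160 = -4.
For a closed orientable surface χ = 2 − 2g, so g = (2 − (-4))/2 = 3.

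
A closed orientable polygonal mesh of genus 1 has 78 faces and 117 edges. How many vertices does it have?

39

For a closed orientable surface of genus 1, χ = 2 − 2·1 = 0.
V = 0 + E − F = 0 + 117 − 78 = 39.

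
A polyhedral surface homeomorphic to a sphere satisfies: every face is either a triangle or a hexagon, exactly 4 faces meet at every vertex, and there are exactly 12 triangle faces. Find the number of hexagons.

2

Let x be the number of hexagons; then F = 12 + x.
Edge–face incidences: 2E = 3·12 + 6·x = 36 + 6x.
Every vertex has degree 4, so 4V = 2E.
Euler: V − E + F = 2 ⇒ (2E)/4 − E + (12 + x) = 2.
Multiply by 8: 2·(2E) − 4·(2E) + 8·(12 + x) = 16, i.e. 96 + 8x − 2·(36 + 6x) = 16.
Collecting terms: −4x + 24 = 16, so −4x = −8, so x = 2.
Then 2E = 36 + 6·2 = 48, so E = 24, V = 2E/4 = 12, F = 12 + 2 = 14.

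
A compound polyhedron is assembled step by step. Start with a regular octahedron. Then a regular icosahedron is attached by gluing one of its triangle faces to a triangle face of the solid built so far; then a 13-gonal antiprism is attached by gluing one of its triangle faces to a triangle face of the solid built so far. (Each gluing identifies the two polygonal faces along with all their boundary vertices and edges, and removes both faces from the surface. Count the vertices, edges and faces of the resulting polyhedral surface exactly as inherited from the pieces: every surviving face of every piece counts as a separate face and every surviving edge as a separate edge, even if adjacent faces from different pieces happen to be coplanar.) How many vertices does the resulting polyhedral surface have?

A regular octahedron: V=6, E=12, F=8.
Attach a regular icosahedron (V=12, E=30, F=20) along a 3-gon: merge 3 vertices and 3 edges, delete both glued faces → V=15, E=39, F=26.
Attach a 13-gonal antiprism (V=26, E=52, F=28) along a 3-gon: merge 3 vertices and 3 edges, delete both glued faces → V=38, E=88, F=52.
Check: V − E + F = 38 − 88 + 52 = 2.

38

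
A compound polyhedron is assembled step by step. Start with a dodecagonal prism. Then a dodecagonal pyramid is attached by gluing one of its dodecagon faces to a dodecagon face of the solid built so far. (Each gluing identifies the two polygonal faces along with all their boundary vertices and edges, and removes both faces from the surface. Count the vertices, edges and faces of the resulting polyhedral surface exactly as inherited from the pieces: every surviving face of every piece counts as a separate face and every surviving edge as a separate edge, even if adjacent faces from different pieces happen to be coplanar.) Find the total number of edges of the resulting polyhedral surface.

48

A dodecagonal prism: V=24, E=36, F=14.
Attach a dodecagonal pyramid (V=13, E=24, F=13) along a 12-gon: merge 12 vertices and 12 edges, delete both glued faces → V=25, E=48, F=25.
Check: V − E + F = 25 − 48 + 25 = 2.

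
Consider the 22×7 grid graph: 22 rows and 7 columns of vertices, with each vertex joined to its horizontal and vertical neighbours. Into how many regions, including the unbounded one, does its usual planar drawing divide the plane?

The grid has V = 22·7 = 154 vertices and E = 22·6 + 7·21 = 279 edges.
F = 2 − V + E = 2 − 154 + 279 = 127.

127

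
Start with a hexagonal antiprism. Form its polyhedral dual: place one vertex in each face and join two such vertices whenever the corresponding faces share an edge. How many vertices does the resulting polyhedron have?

14

The base solid has V = 12, E = 24, F = 14.
The dual swaps V and F and preserves E: V′ = F = 14, E′ = E = 24, F′ = V = 12.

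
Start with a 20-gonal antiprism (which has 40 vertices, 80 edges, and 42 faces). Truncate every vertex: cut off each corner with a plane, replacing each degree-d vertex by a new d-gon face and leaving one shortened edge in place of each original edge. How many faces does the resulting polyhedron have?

Truncation replaces each original edge-end by a new vertex, so V′ = 2E = 160.
Each original edge survives, and each old vertex of degree d contributes d new edges; summing degrees gives Σd = 2E, so E′ = E + 2E = 3E = 240.
Each original face survives and each original vertex becomes one new face: F′ = F + V = 82.

82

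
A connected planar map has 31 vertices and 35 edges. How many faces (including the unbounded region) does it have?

6

Euler's formula for a connected plane graph: V − E + F = 2, so F = 2 − 31 + 35 = 6.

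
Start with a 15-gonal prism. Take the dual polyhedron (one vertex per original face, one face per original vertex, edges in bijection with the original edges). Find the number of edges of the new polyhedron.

The base solid has V = 30, E = 45, F = 17.
The dual swaps V and F and preserves E: V′ = F = 17, E′ = E = 45, F′ = V = 30.

45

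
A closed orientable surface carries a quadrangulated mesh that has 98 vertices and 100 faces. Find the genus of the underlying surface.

2

Every face is a square, so 2E = 4·100 = 400, giving E = 200.
χ = V − E + F = 98 − 200 + 100 = -2.
For a closed orientable surface χ = 2 − 2g, so g = (2 − (-2))/2 = 2.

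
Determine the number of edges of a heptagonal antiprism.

28

An antiprism on an n-gon has two n-gon caps and 2n triangles: V = 2·7 = 14, E = 4·7 = 28, F = 2·7 + 2 = 16.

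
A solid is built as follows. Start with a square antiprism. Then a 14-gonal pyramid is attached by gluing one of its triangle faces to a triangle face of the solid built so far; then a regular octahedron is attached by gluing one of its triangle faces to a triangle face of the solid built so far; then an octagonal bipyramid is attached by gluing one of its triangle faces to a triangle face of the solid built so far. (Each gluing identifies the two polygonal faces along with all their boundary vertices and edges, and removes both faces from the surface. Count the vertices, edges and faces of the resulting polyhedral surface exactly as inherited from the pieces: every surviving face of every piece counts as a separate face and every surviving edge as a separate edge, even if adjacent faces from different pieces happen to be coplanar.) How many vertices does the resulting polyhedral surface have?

30

A square antiprism: V=8, E=16, F=10.
Attach a 14-gonal pyramid (V=15, E=28, F=15) along a 3-gon: merge 3 vertices and 3 edges, delete both glued faces → V=20, E=41, F=23.
Attach a regular octahedron (V=6, E=12, F=8) along a 3-gon: merge 3 vertices and 3 edges, delete both glued faces → V=23, E=50, F=29.
Attach an octagonal bipyramid (V=10, E=24, F=16) along a 3-gon: merge 3 vertices and 3 edges, delete both glued faces → V=30, E=71, F=43.
Check: V − E + F = 30 − 71 + 43 = 2.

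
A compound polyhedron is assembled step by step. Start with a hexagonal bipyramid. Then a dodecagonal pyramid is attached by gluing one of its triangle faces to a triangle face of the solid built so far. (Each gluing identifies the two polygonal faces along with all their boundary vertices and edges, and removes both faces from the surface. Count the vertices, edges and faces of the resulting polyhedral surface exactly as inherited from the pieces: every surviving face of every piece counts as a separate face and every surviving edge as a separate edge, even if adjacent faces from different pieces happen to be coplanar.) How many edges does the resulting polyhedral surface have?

39

A hexagonal bipyramid: V=8, E=18, F=12.
Attach a dodecagonal pyramid (V=13, E=24, F=13) along a 3-gon: merge 3 vertices and 3 edges, delete both glued faces → V=18, E=39, F=23.
Check: V − E + F = 18 − 39 + 23 = 2.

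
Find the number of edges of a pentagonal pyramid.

A pyramid on an n-gon base has one n-gon and n triangles: V = 5 + 1 = 6, E = 2·5 = 10, F = 5 + 1 = 6.

10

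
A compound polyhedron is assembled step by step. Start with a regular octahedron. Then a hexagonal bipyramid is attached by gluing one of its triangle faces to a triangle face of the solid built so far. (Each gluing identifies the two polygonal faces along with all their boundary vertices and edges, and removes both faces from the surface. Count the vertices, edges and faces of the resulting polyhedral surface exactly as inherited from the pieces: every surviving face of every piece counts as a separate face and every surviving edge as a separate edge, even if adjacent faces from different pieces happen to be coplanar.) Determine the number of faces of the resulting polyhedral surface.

A regular octahedron: V=6, E=12, F=8.
Attach a hexagonal bipyramid (V=8, E=18, F=12) along a 3-gon: merge 3 vertices and 3 edges, delete both glued faces → V=11, E=27, F=18.
Check: V − E + F = 11 − 27 + 18 = 2.

18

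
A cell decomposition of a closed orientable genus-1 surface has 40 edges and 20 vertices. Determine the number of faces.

20

For a closed orientable surface of genus 1, χ = 2 − 2·1 = 0.
F = 0 − V + E = 0 − 20 + 40 = 20.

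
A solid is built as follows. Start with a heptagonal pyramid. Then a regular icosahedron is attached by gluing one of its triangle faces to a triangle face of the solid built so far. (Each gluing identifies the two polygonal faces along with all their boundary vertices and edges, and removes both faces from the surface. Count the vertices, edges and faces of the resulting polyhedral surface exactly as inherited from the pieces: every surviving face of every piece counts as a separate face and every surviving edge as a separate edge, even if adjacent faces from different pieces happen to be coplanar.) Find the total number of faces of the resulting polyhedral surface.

26

A heptagonal pyramid: V=8, E=14, F=8.
Attach a regular icosahedron (V=12, E=30, F=20) along a 3-gon: merge 3 vertices and 3 edges, delete both glued faces → V=17, E=41, F=26.
Check: V − E + F = 17 − 41 + 26 = 2.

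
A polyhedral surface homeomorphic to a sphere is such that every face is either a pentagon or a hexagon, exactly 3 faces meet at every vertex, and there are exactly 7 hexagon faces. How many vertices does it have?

Let x be the number of pentagons; then F = 7 + x.
Edge–face incidences: 2E = 6·7 + 5·x = 42 + 5x.
Every vertex has degree 3, so 3V = 2E.
Euler: V − E + F = 2 ⇒ (2E)/3 − E + (7 + x) = 2.
Multiply by 6: 2·(2E) − 3·(2E) + 6·(7 + x) = 12, i.e. 42 + 6x − (42 + 5x) = 12.
Collecting terms: x = 12.
Then 2E = 42 + 5·12 = 102, so E = 51, V = 2E/3 = 34, F = 7 + 12 = 19.

34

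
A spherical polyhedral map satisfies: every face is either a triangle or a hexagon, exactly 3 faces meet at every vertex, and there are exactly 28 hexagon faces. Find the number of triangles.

4

Let x be the number of triangles; then F = 28 + x.
Edge–face incidences: 2E = 6·28 + 3·x = 168 + 3x.
Every vertex has degree 3, so 3V = 2E.
Euler: V − E + F = 2 ⇒ (2E)/3 − E + (28 + x) = 2.
Multiply by 6: 2·(2E) − 3·(2E) + 6·(28 + x) = 12, i.e. 168 + 6x − (168 + 3x) = 12.
Collecting terms: 3x = 12, so x = 4.
Then 2E = 168 + 3·4 = 180, so E = 90, V = 2E/3 = 60, F = 28 + 4 = 32.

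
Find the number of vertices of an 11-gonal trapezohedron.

24

The n-trapezohedron (dual of the n-antiprism) has V = 2·11 + 2 = 24, E = 4·11 = 44, F = 2·11 = 22.
Check: V − E + F = 24 − 44 + 22 = 2.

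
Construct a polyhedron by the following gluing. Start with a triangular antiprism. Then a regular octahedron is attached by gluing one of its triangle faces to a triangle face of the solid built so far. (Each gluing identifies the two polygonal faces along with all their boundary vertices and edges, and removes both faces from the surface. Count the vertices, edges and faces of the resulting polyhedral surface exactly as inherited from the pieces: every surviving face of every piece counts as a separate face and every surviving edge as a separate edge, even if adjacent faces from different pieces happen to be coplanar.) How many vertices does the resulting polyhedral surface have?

9

A triangular antiprism: V=6, E=12, F=8.
Attach a regular octahedron (V=6, E=12, F=8) along a 3-gon: merge 3 vertices and 3 edges, delete both glued faces → V=9, E=21, F=14.
Check: V − E + F = 9 − 21 + 14 = 2.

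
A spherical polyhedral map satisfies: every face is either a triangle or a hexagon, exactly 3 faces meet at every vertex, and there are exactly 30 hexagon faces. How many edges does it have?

96

Let x be the number of triangles; then F = 30 + x.
Edge–face incidences: 2E = 6·30 + 3·x = 180 + 3x.
Every vertex has degree 3, so 3V = 2E.
Euler: V − E + F = 2 ⇒ (2E)/3 − E + (30 + x) = 2.
Multiply by 6: 2·(2E) − 3·(2E) + 6·(30 + x) = 12, i.e. 180 + 6x − (180 + 3x) = 12.
Collecting terms: 3x = 12, so x = 4.
Then 2E = 180 + 3·4 = 192, so E = 96, V = 2E/3 = 64, F = 30 + 4 = 34.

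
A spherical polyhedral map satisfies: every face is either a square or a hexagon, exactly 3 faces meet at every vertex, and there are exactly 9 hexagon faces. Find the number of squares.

6

Let x be the number of squares; then F = 9 + x.
Edge–face incidences: 2E = 6·9 + 4·x = 54 + 4x.
Every vertex has degree 3, so 3V = 2E.
Euler: V − E + F = 2 ⇒ (2E)/3 − E + (9 + x) = 2.
Multiply by 6: 2·(2E) − 3·(2E) + 6·(9 + x) = 12, i.e. 54 + 6x − (54 + 4x) = 12.
Collecting terms: 2x = 12, so x = 6.
Then 2E = 54 + 4·6 = 78, so E = 39, V = 2E/3 = 26, F = 9 + 6 = 15.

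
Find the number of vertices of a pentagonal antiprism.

10

An antiprism on an n-gon has two n-gon caps and 2n triangles: V = 2·5 = 10, E = 4·5 = 20, F = 2·5 + 2 = 12.
Check: V − E + F = 10 − 20 + 12 = 2.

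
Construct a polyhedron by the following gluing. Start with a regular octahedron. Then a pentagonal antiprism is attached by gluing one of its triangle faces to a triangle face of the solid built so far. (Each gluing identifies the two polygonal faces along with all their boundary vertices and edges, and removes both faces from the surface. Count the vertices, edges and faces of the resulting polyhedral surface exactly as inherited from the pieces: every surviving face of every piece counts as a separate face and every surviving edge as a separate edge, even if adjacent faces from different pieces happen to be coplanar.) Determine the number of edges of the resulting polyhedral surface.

29

A regular octahedron: V=6, E=12, F=8.
Attach a pentagonal antiprism (V=10, E=20, F=12) along a 3-gon: merge 3 vertices and 3 edges, delete both glued faces → V=13, E=29, F=18.
Check: V − E + F = 13 − 29 + 18 = 2.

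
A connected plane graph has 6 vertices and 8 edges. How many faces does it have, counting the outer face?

Euler's formula for a connected plane graph: V − E + F = 2, so F = 2 − 6 + 8 = 4.

4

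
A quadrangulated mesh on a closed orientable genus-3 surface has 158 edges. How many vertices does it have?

χ = 2 − 2·3 = -4, and every face is a square so 4F = 2E.
F = 2E/4 = 79. Then V = -4 + E − F = -4 + 158 − 79 = 75.

75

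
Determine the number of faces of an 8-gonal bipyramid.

A bipyramid over an n-gon has 2n triangular faces and n + 2 vertices: V = 8 + 2 = 10, E = 3·8 = 24, F = 2·8 = 16.

16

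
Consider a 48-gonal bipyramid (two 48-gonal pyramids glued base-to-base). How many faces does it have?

A bipyramid over an n-gon has 2n triangular faces and n + 2 vertices: V = 48 + 2 = 50, E = 3·48 = 144, F = 2·48 = 96.
Check: V − E + F = 50 − 144 + 96 = 2.

96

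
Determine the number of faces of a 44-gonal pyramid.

A pyramid on an n-gon base has one n-gon and n triangles: V = 44 + 1 = 45, E = 2·44 = 88, F = 44 + 1 = 45.
Check: V − E + F = 45 − 88 + 45 = 2.

45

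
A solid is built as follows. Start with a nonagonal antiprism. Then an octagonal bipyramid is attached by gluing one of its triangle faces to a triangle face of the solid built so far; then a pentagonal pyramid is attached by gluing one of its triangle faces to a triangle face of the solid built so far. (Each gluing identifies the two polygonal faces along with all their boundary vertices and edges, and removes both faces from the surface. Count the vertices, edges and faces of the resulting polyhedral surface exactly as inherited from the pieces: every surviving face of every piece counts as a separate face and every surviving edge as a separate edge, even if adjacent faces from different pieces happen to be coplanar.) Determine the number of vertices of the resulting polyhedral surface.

28

A nonagonal antiprism: V=18, E=36, F=20.
Attach an octagonal bipyramid (V=10, E=24, F=16) along a 3-gon: merge 3 vertices and 3 edges, delete both glued faces → V=25, E=57, F=34.
Attach a pentagonal pyramid (V=6, E=10, F=6) along a 3-gon: merge 3 vertices and 3 edges, delete both glued faces → V=28, E=64, F=38.
Check: V − E + F = 28 − 64 + 38 = 2.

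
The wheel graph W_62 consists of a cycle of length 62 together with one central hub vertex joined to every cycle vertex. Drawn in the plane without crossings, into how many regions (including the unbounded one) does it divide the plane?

63

W_62 has V = 62 + 1 = 63 vertices and E = 2·62 = 124 edges.
By Euler's formula F = 2 − V + E = 2 − 63 + 124 = 63.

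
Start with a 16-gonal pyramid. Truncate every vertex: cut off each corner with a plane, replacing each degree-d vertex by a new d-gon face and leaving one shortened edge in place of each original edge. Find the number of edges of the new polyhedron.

96

The base solid has V = 17, E = 32, F = 17.
Truncation replaces each original edge-end by a new vertex, so V′ = 2E = 64.
Each original edge survives, and each old vertex of degree d contributes d new edges; summing degrees gives Σd = 2E, so E′ = E + 2E = 3E = 96.
Each original face survives and each original vertex becomes one new face: F′ = F + V = 34.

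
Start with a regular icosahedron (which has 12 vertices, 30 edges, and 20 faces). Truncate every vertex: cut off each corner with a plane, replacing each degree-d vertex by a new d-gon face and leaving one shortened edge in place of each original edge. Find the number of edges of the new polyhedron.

90

Truncation replaces each original edge-end by a new vertex, so V′ = 2E = 60.
Each original edge survives, and each old vertex of degree d contributes d new edges; summing degrees gives Σd = 2E, so E′ = E + 2E = 3E = 90.
Each original face survives and each original vertex becomes one new face: F′ = F + V = 32.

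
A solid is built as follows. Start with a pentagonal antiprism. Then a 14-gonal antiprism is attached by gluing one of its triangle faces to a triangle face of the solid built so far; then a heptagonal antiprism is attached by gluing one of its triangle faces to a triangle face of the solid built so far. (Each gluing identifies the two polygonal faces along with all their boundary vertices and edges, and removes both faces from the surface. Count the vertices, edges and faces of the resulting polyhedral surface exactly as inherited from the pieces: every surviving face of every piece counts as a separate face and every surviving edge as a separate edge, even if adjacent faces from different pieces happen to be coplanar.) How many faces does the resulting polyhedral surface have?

A pentagonal antiprism: V=10, E=20, F=12.
Attach a 14-gonal antiprism (V=28, E=56, F=30) along a 3-gon: merge 3 vertices and 3 edges, delete both glued faces → V=35, E=73, F=40.
Attach a heptagonal antiprism (V=14, E=28, F=16) along a 3-gon: merge 3 vertices and 3 edges, delete both glued faces → V=46, E=98, F=54.
Check: V − E + F = 46 − 98 + 54 = 2.

54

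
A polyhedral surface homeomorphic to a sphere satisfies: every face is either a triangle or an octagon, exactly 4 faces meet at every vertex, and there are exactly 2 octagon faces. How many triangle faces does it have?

Let x be the number of triangles; then F = 2 + x.
Edge–face incidences: 2E = 8·2 + 3·x = 16 + 3x.
Every vertex has degree 4, so 4V = 2E.
Euler: V − E + F = 2 ⇒ (2E)/4 − E + (2 + x) = 2.
Multiply by 8: 2·(2E) − 4·(2E) + 8·(2 + x) = 16, i.e. 16 + 8x − 2·(16 + 3x) = 16.
Collecting terms: 2x − 16 = 16, so 2x = 32, so x = 16.
Then 2E = 16 + 3·16 = 64, so E = 32, V = 2E/4 = 16, F = 2 + 16 = 18.

16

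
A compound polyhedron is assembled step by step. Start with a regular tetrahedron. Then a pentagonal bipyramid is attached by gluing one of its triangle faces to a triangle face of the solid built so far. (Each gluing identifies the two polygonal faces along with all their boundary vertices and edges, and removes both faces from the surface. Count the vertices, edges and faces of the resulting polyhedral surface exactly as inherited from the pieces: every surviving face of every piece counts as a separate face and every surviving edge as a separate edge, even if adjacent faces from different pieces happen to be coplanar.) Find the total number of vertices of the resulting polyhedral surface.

8

A regular tetrahedron: V=4, E=6, F=4.
Attach a pentagonal bipyramid (V=7, E=15, F=10) along a 3-gon: merge 3 vertices and 3 edges, delete both glued faces → V=8, E=18, F=12.
Check: V − E + F = 8 − 18 + 12 = 2.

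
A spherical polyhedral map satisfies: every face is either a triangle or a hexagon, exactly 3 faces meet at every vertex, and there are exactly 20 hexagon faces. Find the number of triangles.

4

Let x be the number of triangles; then F = 20 + x.
Edge–face incidences: 2E = 6·20 + 3·x = 120 + 3x.
Every vertex has degree 3, so 3V = 2E.
Euler: V − E + F = 2 ⇒ (2E)/3 − E + (20 + x) = 2.
Multiply by 6: 2·(2E) − 3·(2E) + 6·(20 + x) = 12, i.e. 120 + 6x − (120 + 3x) = 12.
Collecting terms: 3x = 12, so x = 4.
Then 2E = 120 + 3·4 = 132, so E = 66, V = 2E/3 = 44, F = 20 + 4 = 24.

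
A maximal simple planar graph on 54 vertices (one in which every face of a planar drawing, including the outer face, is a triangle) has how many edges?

In a plane triangulation 3F = 2E and V − E + F = 2, so E = 3V − 6 = 3·54 − 6 = 156.

156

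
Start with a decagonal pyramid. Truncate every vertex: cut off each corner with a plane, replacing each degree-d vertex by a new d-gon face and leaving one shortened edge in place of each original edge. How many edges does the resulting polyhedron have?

The base solid has V = 11, E = 20, F = 11.
Truncation replaces each original edge-end by a new vertex, so V′ = 2E = 40.
Each original edge survives, and each old vertex of degree d contributes d new edges; summing degrees gives Σd = 2E, so E′ = E + 2E = 3E = 60.
Each original face survives and each original vertex becomes one new face: F′ = F + V = 22.

60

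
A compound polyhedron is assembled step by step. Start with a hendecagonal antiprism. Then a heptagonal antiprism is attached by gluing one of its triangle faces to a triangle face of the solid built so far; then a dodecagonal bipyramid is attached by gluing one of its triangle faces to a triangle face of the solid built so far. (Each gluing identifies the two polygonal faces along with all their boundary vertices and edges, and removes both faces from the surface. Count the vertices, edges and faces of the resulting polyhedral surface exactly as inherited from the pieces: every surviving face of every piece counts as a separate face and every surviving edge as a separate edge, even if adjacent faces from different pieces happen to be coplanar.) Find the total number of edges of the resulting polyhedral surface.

A hendecagonal antiprism: V=22, E=44, F=24.
Attach a heptagonal antiprism (V=14, E=28, F=16) along a 3-gon: merge 3 vertices and 3 edges, delete both glued faces → V=33, E=69, F=38.
Attach a dodecagonal bipyramid (V=14, E=36, F=24) along a 3-gon: merge 3 vertices and 3 edges, delete both glued faces → V=44, E=102, F=60.
Check: V − E + F = 44 − 102 + 60 = 2.

102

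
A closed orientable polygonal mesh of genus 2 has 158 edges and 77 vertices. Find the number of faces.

For a closed orientable surface of genus 2, χ = 2 − 2·2 = -2.
F = -2 − V + E = -2 − 77 + 158 = 79.

79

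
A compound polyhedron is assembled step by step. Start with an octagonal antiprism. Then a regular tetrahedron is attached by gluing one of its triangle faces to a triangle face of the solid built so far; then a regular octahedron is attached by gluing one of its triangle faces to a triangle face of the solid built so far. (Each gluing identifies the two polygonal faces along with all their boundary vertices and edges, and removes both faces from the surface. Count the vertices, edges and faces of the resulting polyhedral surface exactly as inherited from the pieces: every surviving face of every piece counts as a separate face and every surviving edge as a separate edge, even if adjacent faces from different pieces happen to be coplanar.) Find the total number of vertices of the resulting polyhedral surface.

20

An octagonal antiprism: V=16, E=32, F=18.
Attach a regular tetrahedron (V=4, E=6, F=4) along a 3-gon: merge 3 vertices and 3 edges, delete both glued faces → V=17, E=35, F=20.
Attach a regular octahedron (V=6, E=12, F=8) along a 3-gon: merge 3 vertices and 3 edges, delete both glued faces → V=20, E=44, F=26.
Check: V − E + F = 20 − 44 + 26 = 2.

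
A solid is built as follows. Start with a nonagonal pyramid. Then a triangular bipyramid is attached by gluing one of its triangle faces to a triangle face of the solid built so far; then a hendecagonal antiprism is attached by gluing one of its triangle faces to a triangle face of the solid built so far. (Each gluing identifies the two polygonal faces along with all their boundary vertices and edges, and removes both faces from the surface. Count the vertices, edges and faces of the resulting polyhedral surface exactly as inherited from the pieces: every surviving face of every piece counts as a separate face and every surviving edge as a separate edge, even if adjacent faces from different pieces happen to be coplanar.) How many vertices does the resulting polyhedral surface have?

31

A nonagonal pyramid: V=10, E=18, F=10.
Attach a triangular bipyramid (V=5, E=9, F=6) along a 3-gon: merge 3 vertices and 3 edges, delete both glued faces → V=12, E=24, F=14.
Attach a hendecagonal antiprism (V=22, E=44, F=24) along a 3-gon: merge 3 vertices and 3 edges, delete both glued faces → V=31, E=65, F=36.
Check: V − E + F = 31 − 65 + 36 = 2.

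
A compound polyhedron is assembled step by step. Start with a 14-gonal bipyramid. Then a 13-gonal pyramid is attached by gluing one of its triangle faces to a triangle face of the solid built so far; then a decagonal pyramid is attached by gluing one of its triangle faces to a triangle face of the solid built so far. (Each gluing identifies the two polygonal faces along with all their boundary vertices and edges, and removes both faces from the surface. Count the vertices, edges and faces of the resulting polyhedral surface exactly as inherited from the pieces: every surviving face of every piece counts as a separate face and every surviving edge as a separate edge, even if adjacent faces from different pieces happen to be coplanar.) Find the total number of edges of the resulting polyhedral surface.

A 14-gonal bipyramid: V=16, E=42, F=28.
Attach a 13-gonal pyramid (V=14, E=26, F=14) along a 3-gon: merge 3 vertices and 3 edges, delete both glued faces → V=27, E=65, F=40.
Attach a decagonal pyramid (V=11, E=20, F=11) along a 3-gon: merge 3 vertices and 3 edges, delete both glued faces → V=35, E=82, F=49.
Check: V − E + F = 35 − 82 + 49 = 2.

82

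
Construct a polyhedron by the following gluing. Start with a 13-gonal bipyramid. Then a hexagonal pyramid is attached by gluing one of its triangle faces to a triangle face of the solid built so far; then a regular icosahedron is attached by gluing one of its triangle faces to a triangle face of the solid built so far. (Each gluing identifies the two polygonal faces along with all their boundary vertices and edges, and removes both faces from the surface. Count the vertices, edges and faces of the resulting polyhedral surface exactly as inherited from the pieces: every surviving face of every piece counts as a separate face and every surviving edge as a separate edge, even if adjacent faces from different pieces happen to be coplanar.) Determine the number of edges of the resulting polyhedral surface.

A 13-gonal bipyramid: V=15, E=39, F=26.
Attach a hexagonal pyramid (V=7, E=12, F=7) along a 3-gon: merge 3 vertices and 3 edges, delete both glued faces → V=19, E=48, F=31.
Attach a regular icosahedron (V=12, E=30, F=20) along a 3-gon: merge 3 vertices and 3 edges, delete both glued faces → V=28, E=75, F=49.
Check: V − E + F = 28 − 75 + 49 = 2.

75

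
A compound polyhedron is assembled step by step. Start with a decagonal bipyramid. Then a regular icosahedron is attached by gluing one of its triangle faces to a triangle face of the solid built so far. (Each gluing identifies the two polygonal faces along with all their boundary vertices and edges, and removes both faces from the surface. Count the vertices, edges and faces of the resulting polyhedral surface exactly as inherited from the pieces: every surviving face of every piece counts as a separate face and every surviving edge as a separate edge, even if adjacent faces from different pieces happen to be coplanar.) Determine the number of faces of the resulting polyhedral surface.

38

A decagonal bipyramid: V=12, E=30, F=20.
Attach a regular icosahedron (V=12, E=30, F=20) along a 3-gon: merge 3 vertices and 3 edges, delete both glued faces → V=21, E=57, F=38.
Check: V − E + F = 21 − 57 + 38 = 2.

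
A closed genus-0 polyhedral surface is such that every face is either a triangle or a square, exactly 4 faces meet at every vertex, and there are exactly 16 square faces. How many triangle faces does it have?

Let x be the number of triangles; then F = 16 + x.
Edge–face incidences: 2E = 4·16 + 3·x = 64 + 3x.
Every vertex has degree 4, so 4V = 2E.
Euler: V − E + F = 2 ⇒ (2E)/4 − E + (16 + x) = 2.
Multiply by 8: 2·(2E) − 4·(2E) + 8·(16 + x) = 16, i.e. 128 + 8x − 2·(64 + 3x) = 16.
Collecting terms: 2x = 16, so x = 8.
Then 2E = 64 + 3·8 = 88, so E = 44, V = 2E/4 = 22, F = 16 + 8 = 24.

8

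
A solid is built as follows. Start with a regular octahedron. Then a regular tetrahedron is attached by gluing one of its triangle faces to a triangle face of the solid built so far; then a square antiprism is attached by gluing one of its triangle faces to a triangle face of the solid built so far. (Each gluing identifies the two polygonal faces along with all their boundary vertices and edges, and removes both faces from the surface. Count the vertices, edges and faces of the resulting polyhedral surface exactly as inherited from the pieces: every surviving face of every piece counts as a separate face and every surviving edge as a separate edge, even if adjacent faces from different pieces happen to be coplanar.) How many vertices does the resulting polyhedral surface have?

A regular octahedron: V=6, E=12, F=8.
Attach a regular tetrahedron (V=4, E=6, F=4) along a 3-gon: merge 3 vertices and 3 edges, delete both glued faces → V=7, E=15, F=10.
Attach a square antiprism (V=8, E=16, F=10) along a 3-gon: merge 3 vertices and 3 edges, delete both glued faces → V=12, E=28, F=18.
Check: V − E + F = 12 − 28 + 18 = 2.

12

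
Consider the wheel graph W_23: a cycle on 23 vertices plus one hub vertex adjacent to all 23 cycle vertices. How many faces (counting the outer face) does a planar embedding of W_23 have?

24

W_23 has V = 23 + 1 = 24 vertices and E = 2·23 = 46 edges.
By Euler's formula F = 2 − V + E = 2 − 24 + 46 = 24.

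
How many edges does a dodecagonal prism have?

A prism on an n-gon has two n-gon bases and n rectangular sides: V = 2·12 = 24, E = 3·12 = 36, F = 12 + 2 = 14.

36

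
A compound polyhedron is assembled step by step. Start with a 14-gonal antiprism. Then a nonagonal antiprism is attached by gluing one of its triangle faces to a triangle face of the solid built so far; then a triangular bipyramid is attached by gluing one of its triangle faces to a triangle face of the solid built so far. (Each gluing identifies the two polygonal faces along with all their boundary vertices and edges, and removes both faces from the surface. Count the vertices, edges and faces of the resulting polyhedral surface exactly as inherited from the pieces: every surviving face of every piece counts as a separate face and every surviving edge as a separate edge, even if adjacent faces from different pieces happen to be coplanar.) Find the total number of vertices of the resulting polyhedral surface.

45

A 14-gonal antiprism: V=28, E=56, F=30.
Attach a nonagonal antiprism (V=18, E=36, F=20) along a 3-gon: merge 3 vertices and 3 edges, delete both glued faces → V=43, E=89, F=48.
Attach a triangular bipyramid (V=5, E=9, F=6) along a 3-gon: merge 3 vertices and 3 edges, delete both glued faces → V=45, E=95, F=52.
Check: V − E + F = 45 − 95 + 52 = 2.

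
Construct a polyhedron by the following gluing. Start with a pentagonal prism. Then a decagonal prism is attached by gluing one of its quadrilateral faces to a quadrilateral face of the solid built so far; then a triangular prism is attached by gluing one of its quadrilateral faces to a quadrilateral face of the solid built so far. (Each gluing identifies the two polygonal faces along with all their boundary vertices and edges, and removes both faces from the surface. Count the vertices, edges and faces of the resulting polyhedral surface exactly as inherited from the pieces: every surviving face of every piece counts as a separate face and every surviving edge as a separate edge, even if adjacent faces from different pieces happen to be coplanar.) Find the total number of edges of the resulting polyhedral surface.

A pentagonal prism: V=10, E=15, F=7.
Attach a decagonal prism (V=20, E=30, F=12) along a 4-gon: merge 4 vertices and 4 edges, delete both glued faces → V=26, E=41, F=17.
Attach a triangular prism (V=6, E=9, F=5) along a 4-gon: merge 4 vertices and 4 edges, delete both glued faces → V=28, E=46, F=20.
Check: V − E + F = 28 − 46 + 20 = 2.

46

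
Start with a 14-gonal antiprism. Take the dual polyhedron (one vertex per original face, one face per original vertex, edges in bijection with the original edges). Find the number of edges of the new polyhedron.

The base solid has V = 28, E = 56, F = 30.
The dual swaps V and F and preserves E: V′ = F = 30, E′ = E = 56, F′ = V = 28.

56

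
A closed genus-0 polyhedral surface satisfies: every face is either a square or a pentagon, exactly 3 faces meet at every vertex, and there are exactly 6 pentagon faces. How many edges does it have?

21

Let x be the number of squares; then F = 6 + x.
Edge–face incidences: 2E = 5·6 + 4·x = 30 + 4x.
Every vertex has degree 3, so 3V = 2E.
Euler: V − E + F = 2 ⇒ (2E)/3 − E + (6 + x) = 2.
Multiply by 6: 2·(2E) − 3·(2E) + 6·(6 + x) = 12, i.e. 36 + 6x − (30 + 4x) = 12.
Collecting terms: 2x + 6 = 12, so 2x = 6, so x = 3.
Then 2E = 30 + 4·3 = 42, so E = 21, V = 2E/3 = 14, F = 6 + 3 = 9.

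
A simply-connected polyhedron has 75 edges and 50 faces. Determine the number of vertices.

Here V − E + F = 2.
V = 2 + E − F = 2 + 75 − 50 = 27.

27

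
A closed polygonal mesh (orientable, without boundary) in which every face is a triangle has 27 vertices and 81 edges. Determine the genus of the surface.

Every face is a triangle and each edge borders two faces, so 3F = 2·81, giving F = 54.
χ = V − E + F = 27 − 81 + 54 = 0.
For a closed orientable surface χ = 2 − 2g, so g = (2 − (0))/2 = 1.

1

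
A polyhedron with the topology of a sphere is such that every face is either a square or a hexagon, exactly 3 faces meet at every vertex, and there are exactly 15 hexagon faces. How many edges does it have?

57

Let x be the number of squares; then F = 15 + x.
Edge–face incidences: 2E = 6·15 + 4·x = 90 + 4x.
Every vertex has degree 3, so 3V = 2E.
Euler: V − E + F = 2 ⇒ (2E)/3 − E + (15 + x) = 2.
Multiply by 6: 2·(2E) − 3·(2E) + 6·(15 + x) = 12, i.e. 90 + 6x − (90 + 4x) = 12.
Collecting terms: 2x = 12, so x = 6.
Then 2E = 90 + 4·6 = 114, so E = 57, V = 2E/3 = 38, F = 15 + 6 = 21.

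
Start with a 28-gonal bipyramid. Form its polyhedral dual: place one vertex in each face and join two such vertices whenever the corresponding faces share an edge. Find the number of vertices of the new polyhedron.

The base solid has V = 30, E = 84, F = 56.
The dual swaps V and F and preserves E: V′ = F = 56, E′ = E = 84, F′ = V = 30.

56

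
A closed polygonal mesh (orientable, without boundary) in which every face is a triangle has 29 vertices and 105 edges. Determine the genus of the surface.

4

Every face is a triangle and each edge borders two faces, so 3F = 2·105, giving F = 70.
χ = V − E + F = 29 − 105 + 70 = -6.
For a closed orientable surface χ = 2 − 2g, so g = (2 − (-6))/2 = 4.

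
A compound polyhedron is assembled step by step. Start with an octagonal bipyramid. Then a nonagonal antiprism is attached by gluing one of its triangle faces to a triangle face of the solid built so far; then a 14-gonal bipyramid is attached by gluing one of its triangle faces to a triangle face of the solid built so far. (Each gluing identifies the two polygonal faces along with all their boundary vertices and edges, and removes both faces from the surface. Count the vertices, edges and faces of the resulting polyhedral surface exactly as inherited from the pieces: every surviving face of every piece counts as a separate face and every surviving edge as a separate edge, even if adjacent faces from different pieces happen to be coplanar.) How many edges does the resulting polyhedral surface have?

An octagonal bipyramid: V=10, E=24, F=16.
Attach a nonagonal antiprism (V=18, E=36, F=20) along a 3-gon: merge 3 vertices and 3 edges, delete both glued faces → V=25, E=57, F=34.
Attach a 14-gonal bipyramid (V=16, E=42, F=28) along a 3-gon: merge 3 vertices and 3 edges, delete both glued faces → V=38, E=96, F=60.
Check: V − E + F = 38 − 96 + 60 = 2.

96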